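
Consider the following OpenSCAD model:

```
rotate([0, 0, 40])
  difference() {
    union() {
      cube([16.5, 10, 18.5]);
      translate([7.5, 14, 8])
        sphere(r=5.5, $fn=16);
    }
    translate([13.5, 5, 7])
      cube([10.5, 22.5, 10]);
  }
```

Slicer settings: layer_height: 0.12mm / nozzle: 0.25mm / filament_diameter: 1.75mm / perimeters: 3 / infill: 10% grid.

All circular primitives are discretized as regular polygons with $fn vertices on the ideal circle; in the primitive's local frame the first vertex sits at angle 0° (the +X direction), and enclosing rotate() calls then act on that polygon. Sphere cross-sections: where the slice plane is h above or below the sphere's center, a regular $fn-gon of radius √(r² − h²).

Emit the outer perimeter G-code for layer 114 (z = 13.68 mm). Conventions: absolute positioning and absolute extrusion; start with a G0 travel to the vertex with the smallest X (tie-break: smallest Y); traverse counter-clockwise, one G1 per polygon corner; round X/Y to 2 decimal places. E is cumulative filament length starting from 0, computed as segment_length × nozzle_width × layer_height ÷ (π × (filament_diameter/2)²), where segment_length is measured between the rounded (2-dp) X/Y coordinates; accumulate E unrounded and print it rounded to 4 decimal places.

At z = 13.68 mm: the cube (footprint 16.5×10) is included at this height; the sphere at (7.5, 14) is not intersected at this z (|z−center|=5.680 > r=5.5); Merging all regions: only the 16.5×10 cube is present, so the union is just that shape — 1 connected region; the cube at (13.5, 5) (footprint 10.5×22.5) is included at this height; Taking the first minus the rest: starting from the result so far, the 10.5×22.5 cube at (13.5, 5) partially overlaps it — only the 15.00 mm² overlap (of its 236.25 mm²) is removed, clipping the outline — 1 connected region; (rotated 40° about Z; rotation is an isometry so areas/perimeters/island counts are preserved). The outline is a single polygon with 6 vertices. Extrusion per mm of travel: 0.25 × 0.12 / (π × 0.875²) = 0.012473. Accumulating E over each segment gives final E = 0.6611.

G0 X-6.43 Y7.66 Z13.68
G1 X0.00 Y0.00 E0.1247
G1 X12.64 Y10.61 E0.3306
G1 X9.43 Y14.44 E0.3929
G1 X7.13 Y12.51 E0.4303
G1 X3.91 Y16.34 E0.4928
G1 X-6.43 Y7.66 E0.6611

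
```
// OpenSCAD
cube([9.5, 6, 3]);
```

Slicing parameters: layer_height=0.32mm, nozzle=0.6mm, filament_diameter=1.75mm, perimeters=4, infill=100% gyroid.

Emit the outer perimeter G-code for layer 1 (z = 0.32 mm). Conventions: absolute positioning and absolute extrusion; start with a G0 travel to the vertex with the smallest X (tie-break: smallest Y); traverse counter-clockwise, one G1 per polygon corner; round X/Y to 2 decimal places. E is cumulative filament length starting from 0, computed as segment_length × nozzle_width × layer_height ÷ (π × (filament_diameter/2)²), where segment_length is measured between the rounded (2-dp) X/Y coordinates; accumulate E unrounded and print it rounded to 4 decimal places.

G0 X0.00 Y0.00 Z0.32
G1 X9.50 Y0.00 E0.7583
G1 X9.50 Y6.00 E1.2373
G1 X0.00 Y6.00 E1.9956
G1 X0.00 Y0.00 E2.4746

At z = 0.32 mm: the cube is present — its section is the full 9.5×6 rectangle. The outline is a single polygon with 4 vertices. Extrusion per mm of travel: 0.6 × 0.32 / (π × 0.875²) = 0.079824. Accumulating E over each segment gives final E = 2.4746.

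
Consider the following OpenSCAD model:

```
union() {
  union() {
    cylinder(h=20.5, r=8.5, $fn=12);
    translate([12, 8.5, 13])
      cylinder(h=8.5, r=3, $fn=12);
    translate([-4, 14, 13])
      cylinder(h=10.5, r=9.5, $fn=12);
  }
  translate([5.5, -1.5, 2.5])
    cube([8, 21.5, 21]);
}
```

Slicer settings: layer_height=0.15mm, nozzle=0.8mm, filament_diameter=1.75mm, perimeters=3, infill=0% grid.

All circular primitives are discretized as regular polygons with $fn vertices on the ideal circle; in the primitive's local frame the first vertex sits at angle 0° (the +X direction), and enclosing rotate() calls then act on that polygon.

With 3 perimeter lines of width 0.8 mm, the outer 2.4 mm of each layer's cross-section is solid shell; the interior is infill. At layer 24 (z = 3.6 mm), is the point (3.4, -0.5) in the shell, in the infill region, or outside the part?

At z = 3.6 mm: the cylinder: section is a regular 12-gon, circumradius r=8.5; the cylinder at (12, 8.5) is absent (z outside [13, 21.5]); the cylinder at (-4, 14) is not intersected at this z (z outside [13, 23.5]); Combining (union): only the r=8.5 cylinder is present, so the union is just that shape — 1 connected region; the cube at (5.5, -1.5) (footprint 8×21.5) is included at this height; Merging all regions: the regions partially overlap (shared area 16.26 mm²), so overlapping operands fuse into one piece — 1 connected region. Overall, the cross-section is a single solid region. The nearest boundary edge runs (8.10, -1.50)→(7.36, -4.25); distance from the point to it = 4.80 mm. The point is inside the cross-section and 4.80 mm from the nearest boundary — more than the 2.4 mm shell width (3 × 0.8), so it's in the infill interior.

infill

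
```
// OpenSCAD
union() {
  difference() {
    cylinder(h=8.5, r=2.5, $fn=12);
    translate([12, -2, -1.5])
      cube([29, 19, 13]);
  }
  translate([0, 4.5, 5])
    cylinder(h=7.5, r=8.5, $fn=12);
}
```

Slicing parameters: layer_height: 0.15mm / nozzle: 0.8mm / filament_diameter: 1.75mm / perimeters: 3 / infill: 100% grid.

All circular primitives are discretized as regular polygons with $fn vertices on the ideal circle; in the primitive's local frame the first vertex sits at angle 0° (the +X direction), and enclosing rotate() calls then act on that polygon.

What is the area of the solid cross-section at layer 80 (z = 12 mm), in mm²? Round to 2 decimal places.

At z = 12 mm: the cylinder does not reach this height (z outside [0, 8.5]); the cube at (12, -2) does not reach this height (z outside [-1.5, 11.5]); Subtracting the remaining from the first: the first operand is absent here, so nothing remains; the cylinder at (0, 4.5): section is a regular 12-gon, circumradius r=8.5 (area = (12/2)·8.500²·sin(360°/12) = 216.75 mm²); Taking the union: only the r=8.5 cylinder at (0, 4.5) is present, so the union is just that shape — area = 216.75 mm². Overall, the cross-section is a single solid region. Net area = 216.75 mm².

216.75 mm²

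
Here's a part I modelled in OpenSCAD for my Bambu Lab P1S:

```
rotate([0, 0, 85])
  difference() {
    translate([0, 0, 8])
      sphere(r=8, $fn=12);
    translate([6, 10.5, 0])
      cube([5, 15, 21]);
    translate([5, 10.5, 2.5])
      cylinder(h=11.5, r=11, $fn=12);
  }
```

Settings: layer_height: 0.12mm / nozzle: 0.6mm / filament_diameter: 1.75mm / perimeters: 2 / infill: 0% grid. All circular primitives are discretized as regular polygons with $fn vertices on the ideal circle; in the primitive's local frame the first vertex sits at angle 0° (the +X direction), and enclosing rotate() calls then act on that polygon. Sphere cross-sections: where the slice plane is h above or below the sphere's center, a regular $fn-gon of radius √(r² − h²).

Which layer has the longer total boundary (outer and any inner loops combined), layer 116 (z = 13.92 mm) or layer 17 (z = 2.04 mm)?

Layer 116 (z = 13.92): the r=8 sphere contributes a regular 12-gon of circumradius √(8²−5.92²) = 5.381 (perimeter = 2·12·5.381·sin(180°/12) = 33.42 mm); the 5×15 cube at (6, 10.5) contributes its full rectangle (perimeter 40.00 mm); the r=11 cylinder at (5, 10.5) gives a regular 12-gon of circumradius 11 (constant along its height) (perimeter = 2·12·11.000·sin(180°/12) = 68.33 mm); Taking the first minus the rest: starting from the r=8 sphere, the 5×15 cube at (6, 10.5) misses the remaining region (no effect); the r=11 cylinder at (5, 10.5) partially overlaps it — only the 30.10 mm² overlap (of its 363.00 mm²) is removed, clipping the outline — boundary = 30.91 mm; (rotated 85° about Z; rotation is an isometry so areas/perimeters/island counts are preserved). So its perimeter = 30.91 mm. Layer 17 (z = 2.04): the r=8 sphere contributes a regular 12-gon of circumradius √(8²−5.96²) = 5.337 (perimeter = 2·12·5.337·sin(180°/12) = 33.15 mm); the cube at (6, 10.5) (footprint 5×15) is included at this height (perimeter 40.00 mm); the cylinder at (5, 10.5) is not intersected at this z (z outside [2.5, 14]); Subtracting the remaining from the first: starting from the r=8 sphere, the 5×15 cube at (6, 10.5) misses the remaining region (no effect) — boundary = 33.15 mm; (whole slice rotated 85° about Z — lengths, areas and connectivity unchanged). So its perimeter = 33.15 mm. Layer 17 is larger (33.15 vs 30.91 mm).

layer 17 (z = 2.04 mm)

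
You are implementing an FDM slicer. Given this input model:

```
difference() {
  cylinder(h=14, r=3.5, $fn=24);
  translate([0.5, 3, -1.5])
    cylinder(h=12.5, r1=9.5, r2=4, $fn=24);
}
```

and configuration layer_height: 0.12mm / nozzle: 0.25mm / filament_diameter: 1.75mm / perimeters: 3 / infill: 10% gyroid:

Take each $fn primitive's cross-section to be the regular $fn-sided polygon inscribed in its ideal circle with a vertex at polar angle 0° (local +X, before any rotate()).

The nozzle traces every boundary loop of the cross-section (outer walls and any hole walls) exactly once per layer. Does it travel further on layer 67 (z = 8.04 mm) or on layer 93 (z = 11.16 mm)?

Layer 67 (z = 8.04): the r=3.5 cylinder gives a regular 24-gon of circumradius 3.5 (constant along its height) (perimeter = 2·24·3.500·sin(180°/24) = 21.93 mm); the cone at (0.5, 3) (r1=9.5→r2=4) has section circumradius 5.302 here — a regular 24-gon (perimeter = 2·24·5.302·sin(180°/24) = 33.22 mm); After the difference (first − rest): starting from the r=3.5 cylinder, the cone at (0.5, 3) partially overlaps it — only the 31.58 mm² overlap (of its 87.32 mm²) is removed, clipping the outline — boundary = 15.91 mm. So its perimeter = 15.91 mm. Layer 93 (z = 11.16): the r=3.5 cylinder contributes a regular 24-gon of circumradius 3.5 (perimeter = 2·24·3.500·sin(180°/24) = 21.93 mm); the cone at (0.5, 3) is not intersected at this z (z outside [-1.5, 11]); Taking the first minus the rest: none of the subtracted shapes is present at this height, so the r=3.5 cylinder is unchanged — boundary = 21.93 mm. So its perimeter = 21.93 mm. Layer 93 is larger (21.93 vs 15.91 mm).

layer 93 (z = 11.16 mm)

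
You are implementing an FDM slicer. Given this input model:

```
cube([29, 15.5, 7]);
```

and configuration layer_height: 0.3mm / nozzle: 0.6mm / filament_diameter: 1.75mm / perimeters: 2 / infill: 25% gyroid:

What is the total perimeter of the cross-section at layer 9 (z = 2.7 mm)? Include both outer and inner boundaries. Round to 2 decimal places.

At z = 2.7 mm: the 29×15.5 cube contributes its full rectangle (perimeter 89.00 mm). Overall, the cross-section is a single solid region. Total boundary length (outer) = 89.00 mm.

89.00 mm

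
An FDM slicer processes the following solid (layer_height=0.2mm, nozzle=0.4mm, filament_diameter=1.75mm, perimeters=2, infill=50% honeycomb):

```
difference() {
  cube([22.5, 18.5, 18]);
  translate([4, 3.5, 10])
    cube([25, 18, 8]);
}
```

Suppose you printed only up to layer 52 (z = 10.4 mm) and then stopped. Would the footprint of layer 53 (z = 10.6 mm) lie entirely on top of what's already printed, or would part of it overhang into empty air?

entirely on top

Compare the two slices. At z = 10.4: the cube is present — its section is the full 22.5×18.5 rectangle (area 416.25 mm²); the cube at (4, 3.5) (footprint 25×18) is included at this height (area 450.00 mm²); Subtracting the remaining from the first: starting from the 22.5×18.5 cube (416.25 mm²), the 25×18 cube at (4, 3.5) partially overlaps it — only the 277.50 mm² overlap (of its 450.00 mm²) is removed, clipping the outline — area = 138.75 mm². At z = 10.6: the cube is present — its section is the full 22.5×18.5 rectangle (area 416.25 mm²); the cube at (4, 3.5) (footprint 25×18) is included at this height (area 450.00 mm²); Subtracting the remaining from the first: starting from the 22.5×18.5 cube (416.25 mm²), the 25×18 cube at (4, 3.5) partially overlaps it — only the 277.50 mm² overlap (of its 450.00 mm²) is removed, clipping the outline — area = 138.75 mm². Checking containment: the cross-section at z = 10.6 is a subset of the cross-section at z = 10.4.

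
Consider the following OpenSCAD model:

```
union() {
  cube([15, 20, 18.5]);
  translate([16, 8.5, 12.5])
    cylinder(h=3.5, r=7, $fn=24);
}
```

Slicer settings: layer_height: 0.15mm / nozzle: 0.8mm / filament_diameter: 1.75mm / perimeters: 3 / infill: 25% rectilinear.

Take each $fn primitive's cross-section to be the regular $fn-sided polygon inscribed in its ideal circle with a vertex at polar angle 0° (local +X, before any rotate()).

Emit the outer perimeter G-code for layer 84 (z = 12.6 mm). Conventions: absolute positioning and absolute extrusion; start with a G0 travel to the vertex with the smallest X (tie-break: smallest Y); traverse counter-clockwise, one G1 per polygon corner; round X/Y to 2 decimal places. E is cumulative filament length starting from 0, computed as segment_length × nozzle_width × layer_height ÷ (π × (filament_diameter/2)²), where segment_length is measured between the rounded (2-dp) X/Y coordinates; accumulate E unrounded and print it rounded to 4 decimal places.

At z = 12.6 mm: the 15×20 cube contributes its full rectangle; the cylinder at (16, 8.5): section is a regular 24-gon, circumradius r=7; Merging all regions: the regions partially overlap (shared area 62.22 mm²), so overlapping operands fuse into one piece — 1 connected region. The outline is a single polygon with 19 vertices. Extrusion per mm of travel: 0.8 × 0.15 / (π × 0.875²) = 0.049890. Accumulating E over each segment gives final E = 4.0013.

G0 X0.00 Y0.00 Z12.60
G1 X15.00 Y0.00 E0.7484
G1 X15.00 Y1.63 E0.8297
G1 X16.00 Y1.50 E0.8800
G1 X17.81 Y1.74 E0.9711
G1 X19.50 Y2.44 E1.0623
G1 X20.95 Y3.55 E1.1534
G1 X22.06 Y5.00 E1.2445
G1 X22.76 Y6.69 E1.3358
G1 X23.00 Y8.50 E1.4269
G1 X22.76 Y10.31 E1.5180
G1 X22.06 Y12.00 E1.6092
G1 X20.95 Y13.45 E1.7004
G1 X19.50 Y14.56 E1.7915
G1 X17.81 Y15.26 E1.8827
G1 X16.00 Y15.50 E1.9738
G1 X15.00 Y15.37 E2.0241
G1 X15.00 Y20.00 E2.2551
G1 X0.00 Y20.00 E3.0035
G1 X0.00 Y0.00 E4.0013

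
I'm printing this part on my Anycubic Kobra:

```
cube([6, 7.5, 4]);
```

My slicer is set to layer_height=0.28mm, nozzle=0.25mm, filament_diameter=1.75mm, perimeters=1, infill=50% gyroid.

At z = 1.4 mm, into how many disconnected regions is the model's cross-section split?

At z = 1.4 mm: the cube (footprint 6×7.5) is included at this height. The result has 1 disconnected region.

1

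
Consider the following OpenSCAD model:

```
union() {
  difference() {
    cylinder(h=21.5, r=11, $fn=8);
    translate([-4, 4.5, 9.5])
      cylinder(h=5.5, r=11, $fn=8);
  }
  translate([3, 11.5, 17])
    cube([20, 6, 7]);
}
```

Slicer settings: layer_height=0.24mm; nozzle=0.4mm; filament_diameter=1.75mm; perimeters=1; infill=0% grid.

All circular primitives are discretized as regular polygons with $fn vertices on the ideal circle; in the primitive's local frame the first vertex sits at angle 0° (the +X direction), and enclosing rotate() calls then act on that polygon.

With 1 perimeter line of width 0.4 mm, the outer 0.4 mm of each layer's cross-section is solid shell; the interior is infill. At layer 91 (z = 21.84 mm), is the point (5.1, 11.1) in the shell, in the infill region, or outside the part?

outside

At z = 21.84 mm: the cylinder does not reach this height (z outside [0, 21.5]); the cylinder at (-4, 4.5) does not reach this height (z outside [9.5, 15]); Subtracting the remaining from the first: the first operand is absent here, so nothing remains; the cube at (3, 11.5) (footprint 20×6) is included at this height; Taking the union: only the 20×6 cube at (3, 11.5) is present, so the union is just that shape — 1 connected region. Overall, the cross-section is a single solid region. The nearest boundary edge runs (3.00, 11.50)→(23.00, 11.50); distance from the point to it = 0.40 mm. The point is not inside any of the regions above, so it lies outside the cross-section (0.40 mm from the nearest boundary).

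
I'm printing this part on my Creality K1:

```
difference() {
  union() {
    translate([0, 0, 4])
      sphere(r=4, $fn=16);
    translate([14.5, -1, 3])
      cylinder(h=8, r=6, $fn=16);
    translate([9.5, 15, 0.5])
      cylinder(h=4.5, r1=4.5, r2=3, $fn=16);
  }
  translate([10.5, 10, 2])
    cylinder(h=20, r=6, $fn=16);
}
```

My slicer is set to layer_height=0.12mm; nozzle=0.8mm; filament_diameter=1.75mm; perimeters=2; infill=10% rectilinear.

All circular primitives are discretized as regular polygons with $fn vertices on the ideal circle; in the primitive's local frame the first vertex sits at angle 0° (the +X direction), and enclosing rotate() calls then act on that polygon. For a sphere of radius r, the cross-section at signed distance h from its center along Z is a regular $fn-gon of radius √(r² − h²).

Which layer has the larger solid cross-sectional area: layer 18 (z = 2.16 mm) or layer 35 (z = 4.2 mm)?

layer 35 (z = 4.2 mm)

Layer 18 (z = 2.16): the r=4 sphere slices to a regular 16-gon of circumradius 3.552 (√(r²−h²) with h=1.84 from center) (area = (16/2)·3.552²·sin(360°/16) = 38.62 mm²); the cylinder at (14.5, -1) is not intersected at this z (z outside [3, 11]); the cone at (9.5, 15) contributes a regular 16-gon of circumradius 3.947 (interpolated between r1=4.5 and r2=3 at t=0.369) (area = (16/2)·3.947²·sin(360°/16) = 47.69 mm²); Merging all regions: the 2 present regions are separate (no shared area or edge), so areas and boundary lengths simply add and each stays a separate island — area = 86.30 mm²; the r=6 cylinder at (10.5, 10) gives a regular 16-gon of circumradius 6 (constant along its height) (area = (16/2)·6.000²·sin(360°/16) = 110.21 mm²); After the difference (first − rest): starting from the result so far (86.30 mm²), the r=6 cylinder at (10.5, 10) partially overlaps it — only the 26.74 mm² overlap (of its 110.21 mm²) is removed, clipping the outline — area = 59.57 mm². So its area = 59.57 mm². Layer 35 (z = 4.2): the r=4 sphere slices to a regular 16-gon of circumradius 3.995 (√(r²−h²) with h=0.2 from center) (area = (16/2)·3.995²·sin(360°/16) = 48.86 mm²); the r=6 cylinder at (14.5, -1) gives a regular 16-gon of circumradius 6 (constant along its height) (area = (16/2)·6.000²·sin(360°/16) = 110.21 mm²); the cone at (9.5, 15) contributes a regular 16-gon of circumradius 3.267 (interpolated between r1=4.5 and r2=3 at t=0.822) (area = (16/2)·3.267²·sin(360°/16) = 32.67 mm²); Merging all regions: the 3 present regions are separate (no shared area or edge), so areas and boundary lengths simply add and each stays a separate island — area = 191.74 mm²; the cylinder at (10.5, 10): section is a regular 16-gon, circumradius r=6 (area = (16/2)·6.000²·sin(360°/16) = 110.21 mm²); After the difference (first − rest): starting from the result so far (191.74 mm²), the r=6 cylinder at (10.5, 10) partially overlaps it — only the 19.87 mm² overlap (of its 110.21 mm²) is removed, clipping the outline — area = 171.88 mm². So its area = 171.88 mm². Layer 35 is larger (171.88 vs 59.57 mm²).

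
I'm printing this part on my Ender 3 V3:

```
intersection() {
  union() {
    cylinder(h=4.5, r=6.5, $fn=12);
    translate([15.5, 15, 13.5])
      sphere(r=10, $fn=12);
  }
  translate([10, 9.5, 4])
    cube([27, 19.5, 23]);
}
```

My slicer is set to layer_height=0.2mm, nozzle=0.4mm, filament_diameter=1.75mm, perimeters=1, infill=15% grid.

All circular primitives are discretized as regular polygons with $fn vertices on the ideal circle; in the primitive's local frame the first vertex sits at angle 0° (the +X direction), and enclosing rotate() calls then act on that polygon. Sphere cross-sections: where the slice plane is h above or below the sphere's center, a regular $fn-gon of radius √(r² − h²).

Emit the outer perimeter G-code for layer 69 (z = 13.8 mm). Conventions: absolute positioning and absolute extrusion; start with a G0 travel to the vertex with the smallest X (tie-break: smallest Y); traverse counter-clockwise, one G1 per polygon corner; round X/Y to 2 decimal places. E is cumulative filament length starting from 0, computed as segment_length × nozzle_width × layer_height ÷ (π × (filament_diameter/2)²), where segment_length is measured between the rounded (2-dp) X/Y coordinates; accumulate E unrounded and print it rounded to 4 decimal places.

At z = 13.8 mm: the cylinder is not intersected at this z (z outside [0, 4.5]); the r=10 sphere at (15.5, 15) slices to a regular 12-gon of circumradius 9.995 (√(r²−h²) with h=0.3 from center); Merging all regions: only the r=10 sphere at (15.5, 15) is present, so the union is just that shape — 1 connected region; the cube at (10, 9.5) (footprint 27×19.5) is included at this height; After intersecting: the 27×19.5 cube at (10, 9.5) partially overlaps that combined region; clipping to the common part keeps 206.84 mm² — 1 connected region. The outline is a single polygon with 9 vertices. Extrusion per mm of travel: 0.4 × 0.2 / (π × 0.875²) = 0.033260. Accumulating E over each segment gives final E = 1.8163.

G0 X10.00 Y9.50 Z13.80
G1 X23.65 Y9.50 E0.4540
G1 X24.16 Y10.00 E0.4778
G1 X25.50 Y15.00 E0.6499
G1 X24.16 Y20.00 E0.8221
G1 X20.50 Y23.66 E0.9942
G1 X15.50 Y25.00 E1.1664
G1 X10.50 Y23.66 E1.3386
G1 X10.00 Y23.15 E1.3623
G1 X10.00 Y9.50 E1.8163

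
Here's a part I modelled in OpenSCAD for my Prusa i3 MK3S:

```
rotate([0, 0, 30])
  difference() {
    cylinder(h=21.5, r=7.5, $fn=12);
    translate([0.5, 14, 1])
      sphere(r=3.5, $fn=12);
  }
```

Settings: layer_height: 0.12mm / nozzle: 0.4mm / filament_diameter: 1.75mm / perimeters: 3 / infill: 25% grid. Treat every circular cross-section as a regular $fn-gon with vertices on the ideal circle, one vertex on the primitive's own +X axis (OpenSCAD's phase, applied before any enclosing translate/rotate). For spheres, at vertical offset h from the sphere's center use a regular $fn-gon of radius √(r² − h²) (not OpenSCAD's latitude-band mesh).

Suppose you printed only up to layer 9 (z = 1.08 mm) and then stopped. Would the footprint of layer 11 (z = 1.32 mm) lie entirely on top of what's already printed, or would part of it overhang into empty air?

Compare the two slices. At z = 1.08: the r=7.5 cylinder contributes a regular 12-gon of circumradius 7.5 (area = (12/2)·7.500²·sin(360°/12) = 168.75 mm²); the r=3.5 sphere at (0.5, 14) slices to a regular 12-gon of circumradius 3.499 (√(r²−h²) with h=0.08 from center) (area = (12/2)·3.499²·sin(360°/12) = 36.73 mm²); Subtracting the remaining from the first: starting from the r=7.5 cylinder (168.75 mm²), the r=3.5 sphere at (0.5, 14) misses the remaining region (no effect) — area = 168.75 mm²; (rotated 30° about Z; rotation is an isometry so areas/perimeters/island counts are preserved). At z = 1.32: the r=7.5 cylinder gives a regular 12-gon of circumradius 7.5 (constant along its height) (area = (12/2)·7.500²·sin(360°/12) = 168.75 mm²); the sphere at (0.5, 14): section is a regular 12-gon, circumradius = √(r²−h²) = √(3.5²−0.32²) = 3.485 (area = (12/2)·3.485²·sin(360°/12) = 36.44 mm²); Subtracting the remaining from the first: starting from the r=7.5 cylinder (168.75 mm²), the r=3.5 sphere at (0.5, 14) misses the remaining region (no effect) — area = 168.75 mm²; (whole slice rotated 30° about Z — lengths, areas and connectivity unchanged). Checking containment: the cross-section at z = 1.32 is a subset of the cross-section at z = 1.08.

entirely on top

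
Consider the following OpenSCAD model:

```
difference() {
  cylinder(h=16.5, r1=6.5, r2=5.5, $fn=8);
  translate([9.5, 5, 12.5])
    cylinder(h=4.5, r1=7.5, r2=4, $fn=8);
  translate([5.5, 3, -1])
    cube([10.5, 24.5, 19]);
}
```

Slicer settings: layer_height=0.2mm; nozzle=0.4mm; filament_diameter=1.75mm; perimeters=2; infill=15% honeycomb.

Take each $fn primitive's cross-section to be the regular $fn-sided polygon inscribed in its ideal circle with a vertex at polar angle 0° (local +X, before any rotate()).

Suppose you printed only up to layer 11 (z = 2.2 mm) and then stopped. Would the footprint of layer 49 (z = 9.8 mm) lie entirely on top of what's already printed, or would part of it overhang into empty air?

entirely on top

Compare the two slices. At z = 2.2: the cone contributes a regular 8-gon of circumradius 6.367 (interpolated between r1=6.5 and r2=5.5 at t=0.133) (area = (8/2)·6.367²·sin(360°/8) = 114.65 mm²); the cone at (9.5, 5) is absent (z outside [12.5, 17]); the 10.5×24.5 cube at (5.5, 3) contributes its full rectangle (area 257.25 mm²); Taking the first minus the rest: starting from the cone (114.65 mm²), the 10.5×24.5 cube at (5.5, 3) misses the remaining region (no effect) — area = 114.65 mm². At z = 9.8: the cone contributes a regular 8-gon of circumradius 5.906 (interpolated between r1=6.5 and r2=5.5 at t=0.594) (area = (8/2)·5.906²·sin(360°/8) = 98.66 mm²); the cone at (9.5, 5) is not intersected at this z (z outside [12.5, 17]); the 10.5×24.5 cube at (5.5, 3) contributes its full rectangle (area 257.25 mm²); Subtracting the remaining from the first: starting from the cone (98.66 mm²), the 10.5×24.5 cube at (5.5, 3) misses the remaining region (no effect) — area = 98.66 mm². Checking containment: the cross-section at z = 9.8 is a subset of the cross-section at z = 2.2.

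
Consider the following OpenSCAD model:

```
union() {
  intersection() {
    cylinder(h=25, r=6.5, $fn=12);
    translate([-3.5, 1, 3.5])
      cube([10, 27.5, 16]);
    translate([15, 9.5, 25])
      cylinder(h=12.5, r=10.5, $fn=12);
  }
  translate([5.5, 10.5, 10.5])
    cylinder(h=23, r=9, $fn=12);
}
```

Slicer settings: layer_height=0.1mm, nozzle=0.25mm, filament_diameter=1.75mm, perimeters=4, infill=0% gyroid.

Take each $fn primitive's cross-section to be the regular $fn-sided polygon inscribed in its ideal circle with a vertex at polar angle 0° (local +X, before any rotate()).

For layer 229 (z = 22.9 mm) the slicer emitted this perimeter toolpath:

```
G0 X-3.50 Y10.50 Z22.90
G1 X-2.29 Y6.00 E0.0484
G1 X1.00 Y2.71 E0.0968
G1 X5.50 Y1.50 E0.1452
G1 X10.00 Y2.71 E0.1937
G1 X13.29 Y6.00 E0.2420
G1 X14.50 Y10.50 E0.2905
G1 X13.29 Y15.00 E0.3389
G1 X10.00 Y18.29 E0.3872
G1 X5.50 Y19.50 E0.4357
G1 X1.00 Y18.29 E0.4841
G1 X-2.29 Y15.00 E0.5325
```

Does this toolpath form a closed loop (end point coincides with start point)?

no

Start point (G0): (-3.50, 10.50). End point (last G1): the path does not return to the start — open.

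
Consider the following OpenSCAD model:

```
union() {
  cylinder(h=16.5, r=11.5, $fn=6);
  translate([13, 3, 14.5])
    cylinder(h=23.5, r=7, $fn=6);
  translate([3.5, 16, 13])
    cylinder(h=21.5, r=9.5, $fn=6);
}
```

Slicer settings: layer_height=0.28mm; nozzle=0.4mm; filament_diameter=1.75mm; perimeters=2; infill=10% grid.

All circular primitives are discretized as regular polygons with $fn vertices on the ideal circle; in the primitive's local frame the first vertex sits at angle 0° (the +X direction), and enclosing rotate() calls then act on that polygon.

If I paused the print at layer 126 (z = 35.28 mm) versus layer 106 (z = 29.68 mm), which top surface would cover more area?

Layer 126 (z = 35.28): the cylinder is absent (z outside [0, 16.5]); the r=7 cylinder at (13, 3) contributes a regular 6-gon of circumradius 7 (area = (6/2)·7.000²·sin(360°/6) = 127.31 mm²); the cylinder at (3.5, 16) does not reach this height (z outside [13, 34.5]); Merging all regions: only the r=7 cylinder at (13, 3) is present, so the union is just that shape — area = 127.31 mm². So its area = 127.31 mm². Layer 106 (z = 29.68): the cylinder does not reach this height (z outside [0, 16.5]); the cylinder at (13, 3): section is a regular 6-gon, circumradius r=7 (area = (6/2)·7.000²·sin(360°/6) = 127.31 mm²); the r=9.5 cylinder at (3.5, 16) contributes a regular 6-gon of circumradius 9.5 (area = (6/2)·9.500²·sin(360°/6) = 234.48 mm²); Merging all regions: the 2 present regions are separate (no shared area or edge), so areas and boundary lengths simply add and each stays a separate island — area = 361.78 mm². So its area = 361.78 mm². Layer 106 is larger (361.78 vs 127.31 mm²).

layer 106 (z = 29.68 mm)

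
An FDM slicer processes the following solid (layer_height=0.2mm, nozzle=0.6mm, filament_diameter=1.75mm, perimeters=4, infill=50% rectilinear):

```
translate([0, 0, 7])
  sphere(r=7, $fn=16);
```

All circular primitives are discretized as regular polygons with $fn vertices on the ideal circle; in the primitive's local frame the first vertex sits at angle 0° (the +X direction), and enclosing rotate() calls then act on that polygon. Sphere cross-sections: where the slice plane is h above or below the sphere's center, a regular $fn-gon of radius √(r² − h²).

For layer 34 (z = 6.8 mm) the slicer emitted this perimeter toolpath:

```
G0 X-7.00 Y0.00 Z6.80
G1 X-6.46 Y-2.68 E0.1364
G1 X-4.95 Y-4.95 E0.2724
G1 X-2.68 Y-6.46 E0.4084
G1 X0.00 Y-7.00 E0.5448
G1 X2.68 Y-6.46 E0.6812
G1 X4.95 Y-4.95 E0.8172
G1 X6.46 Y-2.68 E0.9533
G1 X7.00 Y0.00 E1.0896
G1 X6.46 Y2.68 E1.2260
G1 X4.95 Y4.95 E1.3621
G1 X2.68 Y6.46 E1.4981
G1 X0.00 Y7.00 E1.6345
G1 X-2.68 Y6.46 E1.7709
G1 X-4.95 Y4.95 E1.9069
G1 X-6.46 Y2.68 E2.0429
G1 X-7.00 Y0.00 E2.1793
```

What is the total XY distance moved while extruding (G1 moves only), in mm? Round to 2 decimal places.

43.68 mm

Sum the Euclidean lengths of each G1 segment: total = 43.68 mm.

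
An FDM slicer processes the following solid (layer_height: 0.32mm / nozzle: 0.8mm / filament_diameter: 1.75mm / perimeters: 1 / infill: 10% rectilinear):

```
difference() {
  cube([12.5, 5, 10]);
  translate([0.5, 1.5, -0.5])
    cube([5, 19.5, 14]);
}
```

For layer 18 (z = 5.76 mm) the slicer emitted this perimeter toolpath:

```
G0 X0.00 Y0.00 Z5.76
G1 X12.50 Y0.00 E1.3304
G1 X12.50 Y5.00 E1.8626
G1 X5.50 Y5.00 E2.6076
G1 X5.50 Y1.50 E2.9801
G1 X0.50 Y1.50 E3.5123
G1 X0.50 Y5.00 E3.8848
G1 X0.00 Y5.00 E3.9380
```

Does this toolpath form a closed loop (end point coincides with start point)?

no

Start point (G0): (0.00, 0.00). End point (last G1): the path does not return to the start — open.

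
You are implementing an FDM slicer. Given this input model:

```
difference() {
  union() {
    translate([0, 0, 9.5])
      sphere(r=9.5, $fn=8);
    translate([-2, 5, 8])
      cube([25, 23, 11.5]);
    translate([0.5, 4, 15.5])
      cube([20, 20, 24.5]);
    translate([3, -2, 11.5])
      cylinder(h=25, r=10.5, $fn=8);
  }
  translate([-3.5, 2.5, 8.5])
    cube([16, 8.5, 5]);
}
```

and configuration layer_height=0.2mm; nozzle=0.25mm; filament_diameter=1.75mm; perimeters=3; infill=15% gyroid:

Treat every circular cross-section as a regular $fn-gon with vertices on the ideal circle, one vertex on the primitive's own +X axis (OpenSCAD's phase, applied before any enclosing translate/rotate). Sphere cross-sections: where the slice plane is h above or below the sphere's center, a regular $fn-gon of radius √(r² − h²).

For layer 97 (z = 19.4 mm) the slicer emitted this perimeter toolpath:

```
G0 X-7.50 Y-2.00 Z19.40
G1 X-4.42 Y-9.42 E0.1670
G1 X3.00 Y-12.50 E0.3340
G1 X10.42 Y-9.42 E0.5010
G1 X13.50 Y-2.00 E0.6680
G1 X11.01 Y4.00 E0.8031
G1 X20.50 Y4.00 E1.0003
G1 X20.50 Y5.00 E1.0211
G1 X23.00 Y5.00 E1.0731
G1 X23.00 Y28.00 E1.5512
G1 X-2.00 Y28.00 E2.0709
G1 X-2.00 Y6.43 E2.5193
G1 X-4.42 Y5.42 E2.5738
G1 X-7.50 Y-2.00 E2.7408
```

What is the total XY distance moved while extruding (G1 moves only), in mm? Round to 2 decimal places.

131.85 mm

Sum the Euclidean lengths of each G1 segment: total = 131.85 mm.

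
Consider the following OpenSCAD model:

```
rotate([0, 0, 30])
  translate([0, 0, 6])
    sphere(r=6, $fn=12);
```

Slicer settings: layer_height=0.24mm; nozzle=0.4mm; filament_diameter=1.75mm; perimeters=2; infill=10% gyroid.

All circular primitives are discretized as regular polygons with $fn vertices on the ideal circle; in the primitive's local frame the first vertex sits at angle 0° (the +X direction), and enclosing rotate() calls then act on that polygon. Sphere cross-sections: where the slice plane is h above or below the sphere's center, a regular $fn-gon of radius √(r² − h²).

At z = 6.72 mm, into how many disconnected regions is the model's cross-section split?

1

At z = 6.72 mm: the r=6 sphere contributes a regular 12-gon of circumradius √(6²−0.72²) = 5.957; (whole slice rotated 30° about Z — lengths, areas and connectivity unchanged). The result has 1 disconnected region.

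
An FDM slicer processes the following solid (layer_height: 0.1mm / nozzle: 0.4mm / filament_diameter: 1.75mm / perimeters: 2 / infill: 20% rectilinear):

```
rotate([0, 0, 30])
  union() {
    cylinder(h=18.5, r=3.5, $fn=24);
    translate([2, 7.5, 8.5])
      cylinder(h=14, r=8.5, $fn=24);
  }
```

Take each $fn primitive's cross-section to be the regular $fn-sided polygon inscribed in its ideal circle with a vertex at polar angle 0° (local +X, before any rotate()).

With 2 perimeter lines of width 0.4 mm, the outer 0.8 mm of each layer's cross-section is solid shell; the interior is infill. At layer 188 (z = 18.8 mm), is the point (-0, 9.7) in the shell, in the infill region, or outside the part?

infill

At z = 18.8 mm: the cylinder is not intersected at this z (z outside [0, 18.5]); the r=8.5 cylinder at (2, 7.5) gives a regular 24-gon of circumradius 8.5 (constant along its height); Merging all regions: only the r=8.5 cylinder at (2, 7.5) is present, so the union is just that shape — 1 connected region; (whole slice rotated 30° about Z — lengths, areas and connectivity unchanged). Overall, the cross-section is a single solid region. Undo the 30° rotation: the query point maps to (4.850, 8.400) in the un-rotated model frame. The nearest boundary edge runs (10.21, 9.70)→(9.36, 11.75); distance from the point to it = 5.45 mm. The point is inside the cross-section and 5.45 mm from the nearest boundary — more than the 0.8 mm shell width (2 × 0.4), so it's in the infill interior.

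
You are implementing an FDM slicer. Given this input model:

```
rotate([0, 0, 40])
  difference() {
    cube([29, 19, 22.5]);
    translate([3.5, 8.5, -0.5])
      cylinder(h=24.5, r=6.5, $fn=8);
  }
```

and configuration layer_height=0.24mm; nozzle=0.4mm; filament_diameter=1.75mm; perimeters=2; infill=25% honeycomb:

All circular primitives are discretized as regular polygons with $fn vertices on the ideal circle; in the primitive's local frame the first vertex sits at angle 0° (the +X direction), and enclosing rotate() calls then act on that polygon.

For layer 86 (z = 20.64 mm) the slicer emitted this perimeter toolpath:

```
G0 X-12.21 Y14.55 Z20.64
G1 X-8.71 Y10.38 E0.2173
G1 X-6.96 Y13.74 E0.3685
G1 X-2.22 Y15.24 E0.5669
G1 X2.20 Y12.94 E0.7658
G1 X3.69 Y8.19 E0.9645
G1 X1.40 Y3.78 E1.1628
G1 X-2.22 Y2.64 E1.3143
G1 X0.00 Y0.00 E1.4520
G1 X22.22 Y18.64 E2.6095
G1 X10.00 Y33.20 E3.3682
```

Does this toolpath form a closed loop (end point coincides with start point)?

Start point (G0): (-12.21, 14.55). End point (last G1): the path does not return to the start — open.

no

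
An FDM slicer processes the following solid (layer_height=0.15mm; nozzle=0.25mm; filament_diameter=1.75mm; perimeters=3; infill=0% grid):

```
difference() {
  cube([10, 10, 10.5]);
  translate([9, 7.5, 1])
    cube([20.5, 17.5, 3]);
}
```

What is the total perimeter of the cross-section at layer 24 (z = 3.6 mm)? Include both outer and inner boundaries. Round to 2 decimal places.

40.00 mm

At z = 3.6 mm: the 10×10 cube contributes its full rectangle (perimeter 40.00 mm); the 20.5×17.5 cube at (9, 7.5) contributes its full rectangle (perimeter 76.00 mm); Taking the first minus the rest: starting from the 10×10 cube, the 20.5×17.5 cube at (9, 7.5) partially overlaps it — only the 2.50 mm² overlap (of its 358.75 mm²) is removed, clipping the outline — boundary = 40.00 mm. Overall, the cross-section is a single solid region. Total boundary length (outer) = 40.00 mm.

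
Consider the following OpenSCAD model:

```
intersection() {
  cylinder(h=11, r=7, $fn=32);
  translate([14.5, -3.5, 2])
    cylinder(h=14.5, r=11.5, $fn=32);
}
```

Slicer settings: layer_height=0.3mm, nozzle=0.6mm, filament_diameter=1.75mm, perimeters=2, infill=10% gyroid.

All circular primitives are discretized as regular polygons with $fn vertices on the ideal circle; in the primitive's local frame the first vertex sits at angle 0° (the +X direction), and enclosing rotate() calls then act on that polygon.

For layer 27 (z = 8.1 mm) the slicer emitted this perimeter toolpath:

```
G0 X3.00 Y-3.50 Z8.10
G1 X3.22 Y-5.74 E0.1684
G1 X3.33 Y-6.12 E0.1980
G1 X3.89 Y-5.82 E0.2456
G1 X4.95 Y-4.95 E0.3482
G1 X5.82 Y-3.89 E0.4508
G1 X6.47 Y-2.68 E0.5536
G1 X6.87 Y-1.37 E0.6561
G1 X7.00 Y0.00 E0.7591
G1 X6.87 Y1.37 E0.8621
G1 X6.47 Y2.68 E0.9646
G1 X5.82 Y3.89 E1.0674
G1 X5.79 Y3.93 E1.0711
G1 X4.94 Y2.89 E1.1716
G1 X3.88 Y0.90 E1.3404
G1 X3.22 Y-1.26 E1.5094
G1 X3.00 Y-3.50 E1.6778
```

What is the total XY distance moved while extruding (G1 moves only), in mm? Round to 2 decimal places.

Sum the Euclidean lengths of each G1 segment: total = 22.42 mm.

22.42 mm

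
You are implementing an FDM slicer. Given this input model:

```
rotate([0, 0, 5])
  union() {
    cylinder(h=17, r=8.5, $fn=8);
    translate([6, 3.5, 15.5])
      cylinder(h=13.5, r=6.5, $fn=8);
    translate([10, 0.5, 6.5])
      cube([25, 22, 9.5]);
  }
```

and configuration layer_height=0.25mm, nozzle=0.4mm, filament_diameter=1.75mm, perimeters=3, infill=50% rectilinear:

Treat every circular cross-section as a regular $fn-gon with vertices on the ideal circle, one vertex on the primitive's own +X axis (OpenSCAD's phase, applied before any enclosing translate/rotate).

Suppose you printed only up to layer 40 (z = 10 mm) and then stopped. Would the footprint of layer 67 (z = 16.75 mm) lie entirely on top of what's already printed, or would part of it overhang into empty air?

part overhangs

Compare the two slices. At z = 10: the r=8.5 cylinder contributes a regular 8-gon of circumradius 8.5 (area = (8/2)·8.500²·sin(360°/8) = 204.35 mm²); the cylinder at (6, 3.5) is not intersected at this z (z outside [15.5, 29]); the cube at (10, 0.5) is present — its section is the full 25×22 rectangle (area 550.00 mm²); Combining (union): the 2 present regions are separate (no shared area or edge), so areas and boundary lengths simply add and each stays a separate island — area = 754.35 mm²; (rotated 5° about Z; rotation is an isometry so areas/perimeters/island counts are preserved). At z = 16.75: the cylinder: section is a regular 8-gon, circumradius r=8.5 (area = (8/2)·8.500²·sin(360°/8) = 204.35 mm²); the r=6.5 cylinder at (6, 3.5) gives a regular 8-gon of circumradius 6.5 (constant along its height) (area = (8/2)·6.500²·sin(360°/8) = 119.50 mm²); the cube at (10, 0.5) is absent (z outside [6.5, 16]); Taking the union: the regions partially overlap — summed areas 323.85 mm² minus the doubly-counted overlap 62.96 mm² gives 260.89 mm² — area = 260.89 mm²; (rotated 5° about Z; rotation is an isometry so areas/perimeters/island counts are preserved). Checking containment: at z = 16.75 the cross-section extends beyond the z = 10 cross-section by about 43.71 mm².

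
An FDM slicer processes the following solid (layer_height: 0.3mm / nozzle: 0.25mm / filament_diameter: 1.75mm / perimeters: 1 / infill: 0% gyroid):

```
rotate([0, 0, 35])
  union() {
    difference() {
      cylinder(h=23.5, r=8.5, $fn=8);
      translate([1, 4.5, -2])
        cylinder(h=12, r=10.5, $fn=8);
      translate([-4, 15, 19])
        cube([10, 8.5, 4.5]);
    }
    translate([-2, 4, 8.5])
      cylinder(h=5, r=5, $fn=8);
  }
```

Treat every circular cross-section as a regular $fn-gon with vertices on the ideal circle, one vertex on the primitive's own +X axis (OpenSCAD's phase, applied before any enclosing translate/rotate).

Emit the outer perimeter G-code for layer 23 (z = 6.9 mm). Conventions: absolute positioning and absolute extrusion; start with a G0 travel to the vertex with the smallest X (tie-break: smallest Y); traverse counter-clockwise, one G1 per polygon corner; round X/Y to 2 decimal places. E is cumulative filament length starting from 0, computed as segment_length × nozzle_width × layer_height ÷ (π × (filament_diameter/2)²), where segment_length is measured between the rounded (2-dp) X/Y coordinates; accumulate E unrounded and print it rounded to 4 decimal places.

At z = 6.9 mm: the r=8.5 cylinder contributes a regular 8-gon of circumradius 8.5; the cylinder at (1, 4.5): section is a regular 8-gon, circumradius r=10.5; the cube at (-4, 15) is absent (z outside [19, 23.5]); After the difference (first − rest): starting from the r=8.5 cylinder, the r=10.5 cylinder at (1, 4.5) partially overlaps it — only the 167.89 mm² overlap (of its 311.83 mm²) is removed, clipping the outline — 1 connected region; the cylinder at (-2, 4) is not intersected at this z (z outside [8.5, 13.5]); Combining (union): only the result so far is present, so the union is just that shape — 1 connected region; (rotated 35° about Z; rotation is an isometry so areas/perimeters/island counts are preserved). The outline is a single polygon with 8 vertices. Extrusion per mm of travel: 0.25 × 0.3 / (π × 0.875²) = 0.031181. Accumulating E over each segment gives final E = 1.3175.

G0 X-7.21 Y-3.77 Z6.90
G1 X-6.96 Y-4.88 E0.0355
G1 X-1.48 Y-8.37 E0.2381
G1 X4.88 Y-6.96 E0.4412
G1 X8.37 Y-1.48 E0.6438
G1 X7.78 Y1.18 E0.7287
G1 X4.26 Y-4.34 E0.9329
G1 X-3.59 Y-6.08 E1.1836
G1 X-7.21 Y-3.77 E1.3175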